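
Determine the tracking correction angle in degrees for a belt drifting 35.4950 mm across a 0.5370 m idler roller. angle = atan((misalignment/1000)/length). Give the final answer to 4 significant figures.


misalign_m = 35.4950 / 1000 = 0.035495 m
angle = atan(0.035495 / 0.5370)
angle = 3.782 deg


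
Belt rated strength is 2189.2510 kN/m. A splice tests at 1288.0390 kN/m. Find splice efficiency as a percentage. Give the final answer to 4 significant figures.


Eff = 1288.0390 / 2189.2510 * 100
Eff = 58.83 %


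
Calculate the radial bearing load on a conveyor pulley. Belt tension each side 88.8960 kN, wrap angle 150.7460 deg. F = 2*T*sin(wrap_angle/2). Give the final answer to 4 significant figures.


F = 2 * 88.8960 * sin(150.7460/2 deg)
F = 172.0 kN


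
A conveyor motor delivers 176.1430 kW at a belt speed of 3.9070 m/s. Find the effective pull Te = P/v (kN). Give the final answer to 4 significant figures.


Te = P / v = 176.1430 / 3.9070
Te = 45.08 kN


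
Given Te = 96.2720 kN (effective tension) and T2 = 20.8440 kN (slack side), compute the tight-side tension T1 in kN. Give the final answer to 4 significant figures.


T1 = Te + T2 = 96.2720 + 20.8440
T1 = 117.1 kN


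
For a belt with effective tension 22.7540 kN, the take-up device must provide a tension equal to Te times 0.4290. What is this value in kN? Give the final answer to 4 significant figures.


T_tu = 22.7540 * 0.4290
T_tu = 9.761 kN


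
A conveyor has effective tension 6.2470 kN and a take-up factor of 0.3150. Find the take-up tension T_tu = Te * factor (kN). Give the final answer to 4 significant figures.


T_tu = 6.2470 * 0.3150
T_tu = 1.968 kN


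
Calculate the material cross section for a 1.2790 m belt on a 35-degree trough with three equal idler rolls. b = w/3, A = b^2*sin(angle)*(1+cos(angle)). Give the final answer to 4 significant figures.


b = 1.2790/3 = 0.426333 m
A = 0.426333^2 * sin(35 deg) * (1 + cos(35 deg))
A = 0.1897 m^2


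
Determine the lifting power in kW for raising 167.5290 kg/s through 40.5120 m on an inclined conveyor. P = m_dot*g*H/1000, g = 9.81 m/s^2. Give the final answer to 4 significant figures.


P = 167.5290 * 9.81 * 40.5120 / 1000
P = 66.58 kW


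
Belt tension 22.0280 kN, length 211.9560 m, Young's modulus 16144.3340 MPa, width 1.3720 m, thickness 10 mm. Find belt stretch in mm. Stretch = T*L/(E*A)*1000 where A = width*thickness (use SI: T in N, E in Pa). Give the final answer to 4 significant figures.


A = 1.3720 * 0.01 = 0.01372 m^2
Stretch = 22.0280*1000 * 211.9560 / (16144.3340e6 * 0.01372) * 1000
Stretch = 21.08 mm


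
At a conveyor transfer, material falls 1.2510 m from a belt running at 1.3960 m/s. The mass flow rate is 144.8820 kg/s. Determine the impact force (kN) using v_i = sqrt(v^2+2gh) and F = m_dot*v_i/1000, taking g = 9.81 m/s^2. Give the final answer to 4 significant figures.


v_i = sqrt(1.3960^2 + 2*9.81*1.2510) = 5.14718 m/s
F = 144.8820 * 5.14718 / 1000
F = 0.7457 kN


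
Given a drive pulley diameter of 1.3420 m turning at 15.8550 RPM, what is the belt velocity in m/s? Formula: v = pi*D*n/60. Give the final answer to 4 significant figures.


v = pi * 1.3420 * 15.8550 / 60
v = 1.114 m/s


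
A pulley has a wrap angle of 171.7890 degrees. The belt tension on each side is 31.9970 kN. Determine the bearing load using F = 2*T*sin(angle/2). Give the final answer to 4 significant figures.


F = 2 * 31.9970 * sin(171.7890/2 deg)
F = 63.83 kN


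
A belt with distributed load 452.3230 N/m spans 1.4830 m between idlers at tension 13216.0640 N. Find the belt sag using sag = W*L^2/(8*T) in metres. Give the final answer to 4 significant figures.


sag = 452.3230 * 1.4830^2 / (8 * 13216.0640)
sag = 0.009409 m


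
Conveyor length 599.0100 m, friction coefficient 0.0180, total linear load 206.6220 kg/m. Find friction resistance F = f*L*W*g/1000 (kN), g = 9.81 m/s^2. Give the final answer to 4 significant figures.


F = 0.0180 * 599.0100 * 206.6220 * 9.81 / 1000
F = 21.86 kN


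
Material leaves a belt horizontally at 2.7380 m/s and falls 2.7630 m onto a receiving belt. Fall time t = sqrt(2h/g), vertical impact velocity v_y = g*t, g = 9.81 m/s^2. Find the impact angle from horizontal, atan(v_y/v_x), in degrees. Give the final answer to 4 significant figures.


t = sqrt(2*2.7630/9.81) = 0.750535 s
v_y = 9.81 * 0.750535 = 7.36275 m/s
angle = atan(7.36275 / 2.7380) = 69.60 deg


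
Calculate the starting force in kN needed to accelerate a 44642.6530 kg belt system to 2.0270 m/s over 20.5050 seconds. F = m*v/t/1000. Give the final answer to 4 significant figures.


F = 44642.6530 * 2.0270 / 20.5050 / 1000
F = 4.413 kN


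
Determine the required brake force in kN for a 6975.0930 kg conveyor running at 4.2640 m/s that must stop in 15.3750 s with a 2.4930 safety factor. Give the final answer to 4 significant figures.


F = 6975.0930 * 4.2640 / 15.3750 * 2.4930 / 1000
F = 4.823 kN


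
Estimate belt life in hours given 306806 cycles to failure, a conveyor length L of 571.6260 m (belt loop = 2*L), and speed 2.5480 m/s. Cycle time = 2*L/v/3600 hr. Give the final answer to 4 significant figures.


cycle_time = 2 * 571.6260 / 2.5480 / 3600 = 0.124635 hr
life = 306806 * 0.124635 = 38240 hours


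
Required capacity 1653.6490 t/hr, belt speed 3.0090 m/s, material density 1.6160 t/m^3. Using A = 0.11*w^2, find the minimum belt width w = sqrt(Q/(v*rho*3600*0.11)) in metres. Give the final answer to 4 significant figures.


A_req = 1653.6490 / (3.0090 * 1.6160 * 3600) = 0.0944664 m^2
w = sqrt(0.0944664 / 0.11)
w = 0.9267 m


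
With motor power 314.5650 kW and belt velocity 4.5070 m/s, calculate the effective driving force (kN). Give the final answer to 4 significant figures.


Te = P / v = 314.5650 / 4.5070
Te = 69.79 kN


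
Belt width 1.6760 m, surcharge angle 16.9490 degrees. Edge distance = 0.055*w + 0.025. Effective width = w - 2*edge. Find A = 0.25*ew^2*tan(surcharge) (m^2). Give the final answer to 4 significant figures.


edge = 0.055*1.6760 + 0.025 = 0.11718 m
ew = 1.6760 - 2*0.11718 = 1.44164 m
A = 0.25 * 1.44164^2 * tan(16.9490 deg)
A = 0.1583 m^2


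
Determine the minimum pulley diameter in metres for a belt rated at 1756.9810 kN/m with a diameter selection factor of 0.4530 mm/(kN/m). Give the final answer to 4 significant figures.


D = 1756.9810 * 0.4530 / 1000
D = 0.7959 m


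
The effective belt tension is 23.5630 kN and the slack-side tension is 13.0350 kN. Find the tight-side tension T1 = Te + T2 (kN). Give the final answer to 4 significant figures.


T1 = Te + T2 = 23.5630 + 13.0350
T1 = 36.60 kN


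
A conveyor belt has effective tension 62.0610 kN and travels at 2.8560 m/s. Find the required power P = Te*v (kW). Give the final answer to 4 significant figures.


P = Te * v = 62.0610 * 2.8560
P = 177.2 kW


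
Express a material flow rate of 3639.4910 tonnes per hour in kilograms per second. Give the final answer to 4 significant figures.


m_dot = 3639.4910 * 1000 / 3600
m_dot = 1011 kg/s


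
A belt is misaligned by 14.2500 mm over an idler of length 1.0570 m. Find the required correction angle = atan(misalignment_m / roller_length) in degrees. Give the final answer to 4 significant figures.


misalign_m = 14.2500 / 1000 = 0.014250 m
angle = atan(0.014250 / 1.0570)
angle = 0.7724 deg


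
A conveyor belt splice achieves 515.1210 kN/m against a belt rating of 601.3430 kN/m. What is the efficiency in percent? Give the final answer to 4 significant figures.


Eff = 515.1210 / 601.3430 * 100
Eff = 85.66 %


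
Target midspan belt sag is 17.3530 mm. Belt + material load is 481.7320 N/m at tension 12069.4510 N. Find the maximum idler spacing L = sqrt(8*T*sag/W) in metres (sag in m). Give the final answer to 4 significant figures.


sag = 17.3530/1000 = 0.017353 m
L = sqrt(8 * 12069.4510 * 0.017353 / 481.7320)
L = 1.865 m


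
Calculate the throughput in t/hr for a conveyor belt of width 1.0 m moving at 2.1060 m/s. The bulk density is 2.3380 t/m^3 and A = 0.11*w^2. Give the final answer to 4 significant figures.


A = 0.11 * 1.0^2 = 0.11 m^2
C = 0.11 * 2.1060 * 2.3380 * 3600
C = 1950 t/hr


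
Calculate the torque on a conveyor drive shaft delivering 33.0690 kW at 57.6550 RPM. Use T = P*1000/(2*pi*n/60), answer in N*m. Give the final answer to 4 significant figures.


omega = 2*pi*57.6550/60 = 6.03762 rad/s
T = 33.0690*1000 / 6.03762
T = 5477 N*m


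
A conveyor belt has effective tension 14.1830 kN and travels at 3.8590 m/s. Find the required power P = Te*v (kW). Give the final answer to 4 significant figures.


P = Te * v = 14.1830 * 3.8590
P = 54.73 kW


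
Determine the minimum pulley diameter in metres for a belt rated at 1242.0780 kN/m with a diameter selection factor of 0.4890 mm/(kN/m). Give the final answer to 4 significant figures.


D = 1242.0780 * 0.4890 / 1000
D = 0.6074 m


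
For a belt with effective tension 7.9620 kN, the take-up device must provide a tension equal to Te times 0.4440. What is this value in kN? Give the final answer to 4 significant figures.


T_tu = 7.9620 * 0.4440
T_tu = 3.535 kN


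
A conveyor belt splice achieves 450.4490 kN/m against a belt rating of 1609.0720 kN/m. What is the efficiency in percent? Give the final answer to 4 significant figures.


Eff = 450.4490 / 1609.0720 * 100
Eff = 27.99 %


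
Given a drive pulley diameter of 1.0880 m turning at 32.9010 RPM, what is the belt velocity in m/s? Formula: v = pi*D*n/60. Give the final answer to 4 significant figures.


v = pi * 1.0880 * 32.9010 / 60
v = 1.874 m/s


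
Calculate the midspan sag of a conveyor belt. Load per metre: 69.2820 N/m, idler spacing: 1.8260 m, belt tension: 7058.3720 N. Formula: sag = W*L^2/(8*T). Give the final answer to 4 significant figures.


sag = 69.2820 * 1.8260^2 / (8 * 7058.3720)
sag = 0.004091 m


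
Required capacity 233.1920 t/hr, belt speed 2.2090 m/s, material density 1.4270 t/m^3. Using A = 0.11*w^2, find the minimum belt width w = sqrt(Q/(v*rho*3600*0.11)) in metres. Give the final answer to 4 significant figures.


A_req = 233.1920 / (2.2090 * 1.4270 * 3600) = 0.020549 m^2
w = sqrt(0.020549 / 0.11)
w = 0.4322 m


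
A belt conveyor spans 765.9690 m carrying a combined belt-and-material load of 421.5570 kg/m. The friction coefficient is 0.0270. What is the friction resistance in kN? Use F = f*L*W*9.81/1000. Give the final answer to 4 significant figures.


F = 0.0270 * 765.9690 * 421.5570 * 9.81 / 1000
F = 85.53 kN


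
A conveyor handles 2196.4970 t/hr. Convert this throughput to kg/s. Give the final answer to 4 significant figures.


m_dot = 2196.4970 * 1000 / 3600
m_dot = 610.1 kg/s


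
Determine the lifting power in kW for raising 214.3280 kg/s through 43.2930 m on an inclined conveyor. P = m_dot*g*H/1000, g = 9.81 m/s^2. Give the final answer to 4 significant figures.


P = 214.3280 * 9.81 * 43.2930 / 1000
P = 91.03 kW


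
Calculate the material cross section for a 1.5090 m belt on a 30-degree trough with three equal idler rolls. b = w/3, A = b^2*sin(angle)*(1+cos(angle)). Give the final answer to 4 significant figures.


b = 1.5090/3 = 0.503 m
A = 0.503^2 * sin(30 deg) * (1 + cos(30 deg))
A = 0.2361 m^2


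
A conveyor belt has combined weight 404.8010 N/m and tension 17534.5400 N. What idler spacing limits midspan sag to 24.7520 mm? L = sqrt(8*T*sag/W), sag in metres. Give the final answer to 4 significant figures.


sag = 24.7520/1000 = 0.024752 m
L = sqrt(8 * 17534.5400 * 0.024752 / 404.8010)
L = 2.929 m


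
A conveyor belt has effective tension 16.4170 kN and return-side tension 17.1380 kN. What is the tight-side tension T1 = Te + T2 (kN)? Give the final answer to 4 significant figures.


T1 = Te + T2 = 16.4170 + 17.1380
T1 = 33.56 kN


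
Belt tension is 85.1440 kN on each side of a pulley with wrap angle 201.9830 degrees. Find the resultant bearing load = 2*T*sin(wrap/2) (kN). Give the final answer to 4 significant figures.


F = 2 * 85.1440 * sin(201.9830/2 deg)
F = 167.2 kN


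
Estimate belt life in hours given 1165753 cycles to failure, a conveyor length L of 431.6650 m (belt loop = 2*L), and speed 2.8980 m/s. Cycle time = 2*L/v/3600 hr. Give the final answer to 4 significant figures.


cycle_time = 2 * 431.6650 / 2.8980 / 3600 = 0.0827515 hr
life = 1165753 * 0.0827515 = 96470 hours


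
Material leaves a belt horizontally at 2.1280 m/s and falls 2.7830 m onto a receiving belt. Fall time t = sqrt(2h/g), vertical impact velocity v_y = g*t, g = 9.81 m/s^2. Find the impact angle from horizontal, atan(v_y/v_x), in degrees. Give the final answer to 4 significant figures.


t = sqrt(2*2.7830/9.81) = 0.753246 s
v_y = 9.81 * 0.753246 = 7.38934 m/s
angle = atan(7.38934 / 2.1280) = 73.93 deg


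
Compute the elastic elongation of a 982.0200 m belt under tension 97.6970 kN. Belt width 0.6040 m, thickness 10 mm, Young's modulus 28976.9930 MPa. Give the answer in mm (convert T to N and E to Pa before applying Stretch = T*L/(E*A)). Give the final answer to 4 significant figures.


A = 0.6040 * 0.01 = 0.00604 m^2
Stretch = 97.6970*1000 * 982.0200 / (28976.9930e6 * 0.00604) * 1000
Stretch = 548.2 mm


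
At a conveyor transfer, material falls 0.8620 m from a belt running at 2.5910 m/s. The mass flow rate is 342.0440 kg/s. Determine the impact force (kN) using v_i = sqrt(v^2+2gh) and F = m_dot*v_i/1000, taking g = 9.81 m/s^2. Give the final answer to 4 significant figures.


v_i = sqrt(2.5910^2 + 2*9.81*0.8620) = 4.86063 m/s
F = 342.0440 * 4.86063 / 1000
F = 1.663 kN


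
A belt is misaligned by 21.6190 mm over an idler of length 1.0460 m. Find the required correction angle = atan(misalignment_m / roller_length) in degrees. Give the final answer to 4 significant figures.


misalign_m = 21.6190 / 1000 = 0.021619 m
angle = atan(0.021619 / 1.0460)
angle = 1.184 deg


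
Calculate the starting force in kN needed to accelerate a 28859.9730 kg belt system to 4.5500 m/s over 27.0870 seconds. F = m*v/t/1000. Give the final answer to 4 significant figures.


F = 28859.9730 * 4.5500 / 27.0870 / 1000
F = 4.848 kN


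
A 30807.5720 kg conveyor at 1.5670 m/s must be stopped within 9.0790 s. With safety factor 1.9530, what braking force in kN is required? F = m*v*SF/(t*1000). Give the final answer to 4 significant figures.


F = 30807.5720 * 1.5670 / 9.0790 * 1.9530 / 1000
F = 10.38 kN


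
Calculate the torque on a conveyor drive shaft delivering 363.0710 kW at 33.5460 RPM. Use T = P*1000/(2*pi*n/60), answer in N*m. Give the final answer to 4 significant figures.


omega = 2*pi*33.5460/60 = 3.51293 rad/s
T = 363.0710*1000 / 3.51293
T = 103400 N*m


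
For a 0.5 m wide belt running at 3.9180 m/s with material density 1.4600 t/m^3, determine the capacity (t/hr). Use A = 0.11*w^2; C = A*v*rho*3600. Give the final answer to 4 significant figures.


A = 0.11 * 0.5^2 = 0.0275 m^2
C = 0.0275 * 3.9180 * 1.4600 * 3600
C = 566.3 t/hr


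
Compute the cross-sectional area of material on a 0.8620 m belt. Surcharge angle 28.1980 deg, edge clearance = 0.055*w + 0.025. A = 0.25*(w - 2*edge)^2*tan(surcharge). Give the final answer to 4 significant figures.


edge = 0.055*0.8620 + 0.025 = 0.07241 m
ew = 0.8620 - 2*0.07241 = 0.71718 m
A = 0.25 * 0.71718^2 * tan(28.1980 deg)
A = 0.06894 m^2


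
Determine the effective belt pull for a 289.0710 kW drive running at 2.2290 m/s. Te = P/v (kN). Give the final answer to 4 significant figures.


Te = P / v = 289.0710 / 2.2290
Te = 129.7 kN


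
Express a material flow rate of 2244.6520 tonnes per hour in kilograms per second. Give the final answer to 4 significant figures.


m_dot = 2244.6520 * 1000 / 3600
m_dot = 623.5 kg/s


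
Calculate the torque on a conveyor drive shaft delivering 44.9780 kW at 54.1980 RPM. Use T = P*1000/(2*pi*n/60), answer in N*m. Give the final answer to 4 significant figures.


omega = 2*pi*54.1980/60 = 5.6756 rad/s
T = 44.9780*1000 / 5.6756
T = 7925 N*m


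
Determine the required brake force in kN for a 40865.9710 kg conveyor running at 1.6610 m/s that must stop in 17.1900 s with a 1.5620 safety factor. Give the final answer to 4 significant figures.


F = 40865.9710 * 1.6610 / 17.1900 * 1.5620 / 1000
F = 6.168 kN


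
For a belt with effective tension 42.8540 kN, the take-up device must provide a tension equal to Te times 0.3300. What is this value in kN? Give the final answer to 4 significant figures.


T_tu = 42.8540 * 0.3300
T_tu = 14.14 kN


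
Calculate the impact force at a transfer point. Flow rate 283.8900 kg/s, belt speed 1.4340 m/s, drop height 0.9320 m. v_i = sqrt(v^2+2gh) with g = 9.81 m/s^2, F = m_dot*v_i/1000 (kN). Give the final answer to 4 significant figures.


v_i = sqrt(1.4340^2 + 2*9.81*0.9320) = 4.51023 m/s
F = 283.8900 * 4.51023 / 1000
F = 1.280 kN


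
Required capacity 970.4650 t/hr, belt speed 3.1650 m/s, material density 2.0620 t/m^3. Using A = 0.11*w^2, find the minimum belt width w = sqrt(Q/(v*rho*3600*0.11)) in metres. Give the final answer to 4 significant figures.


A_req = 970.4650 / (3.1650 * 2.0620 * 3600) = 0.0413062 m^2
w = sqrt(0.0413062 / 0.11)
w = 0.6128 m


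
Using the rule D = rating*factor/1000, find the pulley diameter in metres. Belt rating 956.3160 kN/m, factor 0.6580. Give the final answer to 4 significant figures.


D = 956.3160 * 0.6580 / 1000
D = 0.6293 m


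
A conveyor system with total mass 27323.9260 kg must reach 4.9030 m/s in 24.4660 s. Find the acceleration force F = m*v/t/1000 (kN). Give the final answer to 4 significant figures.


F = 27323.9260 * 4.9030 / 24.4660 / 1000
F = 5.476 kN


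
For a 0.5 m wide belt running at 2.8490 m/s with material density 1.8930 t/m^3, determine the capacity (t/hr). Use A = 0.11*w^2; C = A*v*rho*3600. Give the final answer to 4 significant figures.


A = 0.11 * 0.5^2 = 0.0275 m^2
C = 0.0275 * 2.8490 * 1.8930 * 3600
C = 533.9 t/hr


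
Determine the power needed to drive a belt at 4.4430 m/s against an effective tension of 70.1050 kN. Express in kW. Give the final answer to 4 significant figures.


P = Te * v = 70.1050 * 4.4430
P = 311.5 kW


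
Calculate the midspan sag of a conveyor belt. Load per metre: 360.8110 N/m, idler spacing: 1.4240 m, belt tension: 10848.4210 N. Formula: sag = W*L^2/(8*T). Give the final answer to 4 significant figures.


sag = 360.8110 * 1.4240^2 / (8 * 10848.4210)
sag = 0.008430 m


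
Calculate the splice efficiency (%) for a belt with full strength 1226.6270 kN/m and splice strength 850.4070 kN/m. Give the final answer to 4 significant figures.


Eff = 850.4070 / 1226.6270 * 100
Eff = 69.33 %


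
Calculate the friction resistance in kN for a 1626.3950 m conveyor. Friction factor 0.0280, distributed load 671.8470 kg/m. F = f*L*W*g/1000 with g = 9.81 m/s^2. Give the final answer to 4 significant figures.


F = 0.0280 * 1626.3950 * 671.8470 * 9.81 / 1000
F = 300.1 kN


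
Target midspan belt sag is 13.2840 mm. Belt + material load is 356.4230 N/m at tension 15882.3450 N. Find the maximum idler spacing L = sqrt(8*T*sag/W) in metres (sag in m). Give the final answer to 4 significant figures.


sag = 13.2840/1000 = 0.013284 m
L = sqrt(8 * 15882.3450 * 0.013284 / 356.4230)
L = 2.176 m


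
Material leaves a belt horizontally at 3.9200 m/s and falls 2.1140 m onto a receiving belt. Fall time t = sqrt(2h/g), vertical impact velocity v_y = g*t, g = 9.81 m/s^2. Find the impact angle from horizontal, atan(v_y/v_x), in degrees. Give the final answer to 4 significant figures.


t = sqrt(2*2.1140/9.81) = 0.656497 s
v_y = 9.81 * 0.656497 = 6.44024 m/s
angle = atan(6.44024 / 3.9200) = 58.67 deg


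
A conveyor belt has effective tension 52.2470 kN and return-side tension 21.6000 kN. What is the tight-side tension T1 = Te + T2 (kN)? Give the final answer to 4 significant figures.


T1 = Te + T2 = 52.2470 + 21.6000
T1 = 73.85 kN


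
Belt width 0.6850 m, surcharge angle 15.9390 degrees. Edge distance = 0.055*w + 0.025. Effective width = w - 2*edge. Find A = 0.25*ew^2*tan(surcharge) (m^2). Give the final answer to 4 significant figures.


edge = 0.055*0.6850 + 0.025 = 0.062675 m
ew = 0.6850 - 2*0.062675 = 0.55965 m
A = 0.25 * 0.55965^2 * tan(15.9390 deg)
A = 0.02236 m^2


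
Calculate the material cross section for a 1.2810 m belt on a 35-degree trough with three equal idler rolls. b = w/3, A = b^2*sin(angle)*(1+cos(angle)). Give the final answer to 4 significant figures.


b = 1.2810/3 = 0.427 m
A = 0.427^2 * sin(35 deg) * (1 + cos(35 deg))
A = 0.1902 m^2


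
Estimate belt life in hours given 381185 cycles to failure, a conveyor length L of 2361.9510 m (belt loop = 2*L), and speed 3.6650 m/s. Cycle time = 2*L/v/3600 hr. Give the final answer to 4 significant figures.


cycle_time = 2 * 2361.9510 / 3.6650 / 3600 = 0.358034 hr
life = 381185 * 0.358034 = 136500 hours


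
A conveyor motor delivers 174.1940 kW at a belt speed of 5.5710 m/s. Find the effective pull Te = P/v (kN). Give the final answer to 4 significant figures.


Te = P / v = 174.1940 / 5.5710
Te = 31.27 kN


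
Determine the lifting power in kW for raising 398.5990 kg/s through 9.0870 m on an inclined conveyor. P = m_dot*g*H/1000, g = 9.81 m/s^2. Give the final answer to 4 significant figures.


P = 398.5990 * 9.81 * 9.0870 / 1000
P = 35.53 kW


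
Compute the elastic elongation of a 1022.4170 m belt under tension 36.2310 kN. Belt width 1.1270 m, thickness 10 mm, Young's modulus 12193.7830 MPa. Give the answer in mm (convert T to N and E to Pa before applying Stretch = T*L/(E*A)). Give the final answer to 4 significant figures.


A = 1.1270 * 0.01 = 0.01127 m^2
Stretch = 36.2310*1000 * 1022.4170 / (12193.7830e6 * 0.01127) * 1000
Stretch = 269.6 mm


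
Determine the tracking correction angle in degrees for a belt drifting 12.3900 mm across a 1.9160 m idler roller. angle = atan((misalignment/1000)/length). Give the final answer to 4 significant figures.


misalign_m = 12.3900 / 1000 = 0.012390 m
angle = atan(0.012390 / 1.9160)
angle = 0.3705 deg


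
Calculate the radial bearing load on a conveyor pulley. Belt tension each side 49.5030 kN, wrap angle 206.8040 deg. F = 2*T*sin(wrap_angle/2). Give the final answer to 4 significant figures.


F = 2 * 49.5030 * sin(206.8040/2 deg)
F = 96.31 kN


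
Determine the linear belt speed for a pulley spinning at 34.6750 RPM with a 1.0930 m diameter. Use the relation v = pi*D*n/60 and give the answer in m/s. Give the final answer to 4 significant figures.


v = pi * 1.0930 * 34.6750 / 60
v = 1.984 m/s


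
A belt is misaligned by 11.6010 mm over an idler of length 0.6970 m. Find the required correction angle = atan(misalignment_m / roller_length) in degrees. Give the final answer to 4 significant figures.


misalign_m = 11.6010 / 1000 = 0.011601 m
angle = atan(0.011601 / 0.6970)
angle = 0.9536 deg


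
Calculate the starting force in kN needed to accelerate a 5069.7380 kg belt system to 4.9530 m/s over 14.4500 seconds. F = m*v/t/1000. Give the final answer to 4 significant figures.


F = 5069.7380 * 4.9530 / 14.4500 / 1000
F = 1.738 kN


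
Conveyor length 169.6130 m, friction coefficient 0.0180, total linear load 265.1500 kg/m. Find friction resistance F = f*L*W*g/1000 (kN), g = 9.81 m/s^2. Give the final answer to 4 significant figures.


F = 0.0180 * 169.6130 * 265.1500 * 9.81 / 1000
F = 7.941 kN


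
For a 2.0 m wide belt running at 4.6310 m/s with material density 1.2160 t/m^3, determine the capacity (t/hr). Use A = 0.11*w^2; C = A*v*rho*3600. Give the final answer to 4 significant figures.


A = 0.11 * 2.0^2 = 0.44 m^2
C = 0.44 * 4.6310 * 1.2160 * 3600
C = 8920 t/hr


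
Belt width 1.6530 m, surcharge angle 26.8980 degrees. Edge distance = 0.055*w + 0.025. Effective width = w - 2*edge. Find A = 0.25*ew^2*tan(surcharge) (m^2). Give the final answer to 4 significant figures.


edge = 0.055*1.6530 + 0.025 = 0.115915 m
ew = 1.6530 - 2*0.115915 = 1.42117 m
A = 0.25 * 1.42117^2 * tan(26.8980 deg)
A = 0.2561 m^2


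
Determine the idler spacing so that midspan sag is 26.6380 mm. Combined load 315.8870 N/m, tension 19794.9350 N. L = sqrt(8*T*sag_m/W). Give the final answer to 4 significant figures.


sag = 26.6380/1000 = 0.026638 m
L = sqrt(8 * 19794.9350 * 0.026638 / 315.8870)
L = 3.654 m


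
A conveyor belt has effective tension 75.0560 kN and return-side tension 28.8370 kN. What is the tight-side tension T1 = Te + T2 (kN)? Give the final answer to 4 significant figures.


T1 = Te + T2 = 75.0560 + 28.8370
T1 = 103.9 kN


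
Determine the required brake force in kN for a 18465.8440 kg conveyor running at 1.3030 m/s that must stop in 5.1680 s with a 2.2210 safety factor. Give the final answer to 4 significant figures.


F = 18465.8440 * 1.3030 / 5.1680 * 2.2210 / 1000
F = 10.34 kN


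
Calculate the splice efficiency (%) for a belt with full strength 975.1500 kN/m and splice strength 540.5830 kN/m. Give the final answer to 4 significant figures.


Eff = 540.5830 / 975.1500 * 100
Eff = 55.44 %


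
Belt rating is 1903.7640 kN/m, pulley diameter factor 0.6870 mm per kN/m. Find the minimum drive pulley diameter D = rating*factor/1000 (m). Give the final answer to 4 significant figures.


D = 1903.7640 * 0.6870 / 1000
D = 1.308 m


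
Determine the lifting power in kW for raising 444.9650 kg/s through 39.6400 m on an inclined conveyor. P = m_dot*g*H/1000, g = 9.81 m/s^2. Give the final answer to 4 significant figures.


P = 444.9650 * 9.81 * 39.6400 / 1000
P = 173.0 kW


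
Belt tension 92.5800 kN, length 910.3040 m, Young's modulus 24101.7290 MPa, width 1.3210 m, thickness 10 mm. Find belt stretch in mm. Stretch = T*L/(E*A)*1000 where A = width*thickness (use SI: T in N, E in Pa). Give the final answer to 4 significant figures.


A = 1.3210 * 0.01 = 0.01321 m^2
Stretch = 92.5800*1000 * 910.3040 / (24101.7290e6 * 0.01321) * 1000
Stretch = 264.7 mm


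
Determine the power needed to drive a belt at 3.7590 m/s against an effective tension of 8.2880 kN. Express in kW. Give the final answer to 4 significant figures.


P = Te * v = 8.2880 * 3.7590
P = 31.15 kW


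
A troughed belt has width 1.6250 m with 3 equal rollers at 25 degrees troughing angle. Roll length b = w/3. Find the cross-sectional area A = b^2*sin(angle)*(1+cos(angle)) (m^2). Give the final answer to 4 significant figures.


b = 1.6250/3 = 0.541667 m
A = 0.541667^2 * sin(25 deg) * (1 + cos(25 deg))
A = 0.2364 m^2


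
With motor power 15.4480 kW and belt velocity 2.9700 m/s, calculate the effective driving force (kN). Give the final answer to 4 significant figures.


Te = P / v = 15.4480 / 2.9700
Te = 5.201 kN


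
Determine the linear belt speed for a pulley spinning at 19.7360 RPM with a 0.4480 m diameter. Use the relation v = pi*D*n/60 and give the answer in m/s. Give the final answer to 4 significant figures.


v = pi * 0.4480 * 19.7360 / 60
v = 0.4630 m/s


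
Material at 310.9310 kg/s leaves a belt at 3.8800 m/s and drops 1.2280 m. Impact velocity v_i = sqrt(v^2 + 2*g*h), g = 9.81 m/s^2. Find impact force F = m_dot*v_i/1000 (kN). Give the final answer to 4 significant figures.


v_i = sqrt(3.8800^2 + 2*9.81*1.2280) = 6.25682 m/s
F = 310.9310 * 6.25682 / 1000
F = 1.945 kN


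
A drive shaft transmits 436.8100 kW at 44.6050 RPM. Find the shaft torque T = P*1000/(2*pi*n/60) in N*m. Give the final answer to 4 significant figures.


omega = 2*pi*44.6050/60 = 4.67102 rad/s
T = 436.8100*1000 / 4.67102
T = 93510 N*m


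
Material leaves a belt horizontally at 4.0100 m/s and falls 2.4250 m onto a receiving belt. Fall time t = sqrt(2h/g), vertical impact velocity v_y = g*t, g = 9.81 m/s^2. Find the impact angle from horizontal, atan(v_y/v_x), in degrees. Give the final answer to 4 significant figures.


t = sqrt(2*2.4250/9.81) = 0.703131 s
v_y = 9.81 * 0.703131 = 6.89772 m/s
angle = atan(6.89772 / 4.0100) = 59.83 deg


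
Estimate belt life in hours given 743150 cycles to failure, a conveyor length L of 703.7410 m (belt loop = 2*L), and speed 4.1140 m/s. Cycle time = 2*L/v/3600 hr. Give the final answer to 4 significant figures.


cycle_time = 2 * 703.7410 / 4.1140 / 3600 = 0.0950334 hr
life = 743150 * 0.0950334 = 70620 hours


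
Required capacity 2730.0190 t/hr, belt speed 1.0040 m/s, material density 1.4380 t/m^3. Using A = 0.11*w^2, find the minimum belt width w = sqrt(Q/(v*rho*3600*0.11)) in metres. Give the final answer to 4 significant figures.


A_req = 2730.0190 / (1.0040 * 1.4380 * 3600) = 0.525255 m^2
w = sqrt(0.525255 / 0.11)
w = 2.185 m


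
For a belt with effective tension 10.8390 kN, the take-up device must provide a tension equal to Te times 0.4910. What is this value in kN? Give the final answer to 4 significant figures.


T_tu = 10.8390 * 0.4910
T_tu = 5.322 kN


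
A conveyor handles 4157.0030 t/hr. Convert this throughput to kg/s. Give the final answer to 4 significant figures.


m_dot = 4157.0030 * 1000 / 3600
m_dot = 1155 kg/s


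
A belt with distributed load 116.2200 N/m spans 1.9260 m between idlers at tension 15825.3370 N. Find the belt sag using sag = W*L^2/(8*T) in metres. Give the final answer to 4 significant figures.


sag = 116.2200 * 1.9260^2 / (8 * 15825.3370)
sag = 0.003405 m


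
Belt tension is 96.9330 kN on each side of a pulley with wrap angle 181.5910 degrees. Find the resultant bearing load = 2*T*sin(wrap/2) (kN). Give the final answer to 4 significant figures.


F = 2 * 96.9330 * sin(181.5910/2 deg)
F = 193.8 kN


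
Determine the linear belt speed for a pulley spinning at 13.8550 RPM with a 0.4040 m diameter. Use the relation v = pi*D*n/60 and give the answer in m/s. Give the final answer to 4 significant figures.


v = pi * 0.4040 * 13.8550 / 60
v = 0.2931 m/s


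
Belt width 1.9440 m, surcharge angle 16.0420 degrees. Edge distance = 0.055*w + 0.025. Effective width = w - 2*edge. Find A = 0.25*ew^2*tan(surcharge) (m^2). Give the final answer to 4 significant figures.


edge = 0.055*1.9440 + 0.025 = 0.13192 m
ew = 1.9440 - 2*0.13192 = 1.68016 m
A = 0.25 * 1.68016^2 * tan(16.0420 deg)
A = 0.2029 m^2


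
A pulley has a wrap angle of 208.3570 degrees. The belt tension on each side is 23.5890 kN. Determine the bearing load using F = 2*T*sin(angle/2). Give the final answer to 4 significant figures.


F = 2 * 23.5890 * sin(208.3570/2 deg)
F = 45.74 kN


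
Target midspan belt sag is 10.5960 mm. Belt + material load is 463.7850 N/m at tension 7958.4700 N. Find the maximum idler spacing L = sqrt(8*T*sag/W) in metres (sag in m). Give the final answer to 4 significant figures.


sag = 10.5960/1000 = 0.010596 m
L = sqrt(8 * 7958.4700 * 0.010596 / 463.7850)
L = 1.206 m


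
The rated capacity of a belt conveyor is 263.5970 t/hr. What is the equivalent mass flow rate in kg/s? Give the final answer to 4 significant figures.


m_dot = 263.5970 * 1000 / 3600
m_dot = 73.22 kg/s


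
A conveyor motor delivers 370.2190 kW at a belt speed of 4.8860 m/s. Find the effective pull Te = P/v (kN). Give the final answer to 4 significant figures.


Te = P / v = 370.2190 / 4.8860
Te = 75.77 kN


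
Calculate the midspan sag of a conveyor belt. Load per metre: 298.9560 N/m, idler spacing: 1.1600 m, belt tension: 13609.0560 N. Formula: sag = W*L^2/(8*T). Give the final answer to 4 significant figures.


sag = 298.9560 * 1.1600^2 / (8 * 13609.0560)
sag = 0.003695 m


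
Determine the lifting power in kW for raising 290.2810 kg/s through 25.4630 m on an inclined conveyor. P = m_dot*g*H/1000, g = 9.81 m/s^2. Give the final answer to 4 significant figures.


P = 290.2810 * 9.81 * 25.4630 / 1000
P = 72.51 kW


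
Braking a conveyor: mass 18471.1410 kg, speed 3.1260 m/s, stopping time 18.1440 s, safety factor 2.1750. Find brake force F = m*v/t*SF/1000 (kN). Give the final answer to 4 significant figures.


F = 18471.1410 * 3.1260 / 18.1440 * 2.1750 / 1000
F = 6.922 kN


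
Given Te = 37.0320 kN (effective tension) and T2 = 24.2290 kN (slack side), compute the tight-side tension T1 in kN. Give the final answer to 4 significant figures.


T1 = Te + T2 = 37.0320 + 24.2290
T1 = 61.26 kN


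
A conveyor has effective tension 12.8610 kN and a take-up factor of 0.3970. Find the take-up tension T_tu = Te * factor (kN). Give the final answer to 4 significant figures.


T_tu = 12.8610 * 0.3970
T_tu = 5.106 kN


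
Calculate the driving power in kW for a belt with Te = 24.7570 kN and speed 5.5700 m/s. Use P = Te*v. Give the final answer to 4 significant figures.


P = Te * v = 24.7570 * 5.5700
P = 137.9 kW


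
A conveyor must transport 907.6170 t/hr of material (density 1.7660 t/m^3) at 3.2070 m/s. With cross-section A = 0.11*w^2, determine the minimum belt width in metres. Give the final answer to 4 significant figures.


A_req = 907.6170 / (3.2070 * 1.7660 * 3600) = 0.0445154 m^2
w = sqrt(0.0445154 / 0.11)
w = 0.6361 m


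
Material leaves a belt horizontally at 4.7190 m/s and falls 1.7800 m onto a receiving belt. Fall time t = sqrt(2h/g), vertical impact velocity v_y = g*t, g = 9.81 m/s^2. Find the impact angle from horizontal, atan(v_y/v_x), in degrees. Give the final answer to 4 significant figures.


t = sqrt(2*1.7800/9.81) = 0.602408 s
v_y = 9.81 * 0.602408 = 5.90962 m/s
angle = atan(5.90962 / 4.7190) = 51.39 deg


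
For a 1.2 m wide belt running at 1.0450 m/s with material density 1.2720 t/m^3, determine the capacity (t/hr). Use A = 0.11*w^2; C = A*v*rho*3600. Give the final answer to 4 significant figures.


A = 0.11 * 1.2^2 = 0.1584 m^2
C = 0.1584 * 1.0450 * 1.2720 * 3600
C = 758.0 t/hr


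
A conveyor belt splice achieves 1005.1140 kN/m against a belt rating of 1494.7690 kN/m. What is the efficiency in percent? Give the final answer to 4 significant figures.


Eff = 1005.1140 / 1494.7690 * 100
Eff = 67.24 %


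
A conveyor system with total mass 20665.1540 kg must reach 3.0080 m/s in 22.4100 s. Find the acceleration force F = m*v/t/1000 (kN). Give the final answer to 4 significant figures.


F = 20665.1540 * 3.0080 / 22.4100 / 1000
F = 2.774 kN


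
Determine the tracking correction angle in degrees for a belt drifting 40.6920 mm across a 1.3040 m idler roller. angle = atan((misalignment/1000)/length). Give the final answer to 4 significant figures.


misalign_m = 40.6920 / 1000 = 0.040692 m
angle = atan(0.040692 / 1.3040)
angle = 1.787 deg


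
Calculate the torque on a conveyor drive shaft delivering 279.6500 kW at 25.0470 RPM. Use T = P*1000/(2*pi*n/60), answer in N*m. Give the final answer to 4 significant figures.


omega = 2*pi*25.0470/60 = 2.62292 rad/s
T = 279.6500*1000 / 2.62292
T = 106600 N*m


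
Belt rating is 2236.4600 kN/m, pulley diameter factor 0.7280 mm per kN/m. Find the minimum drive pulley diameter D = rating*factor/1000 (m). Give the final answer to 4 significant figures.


D = 2236.4600 * 0.7280 / 1000
D = 1.628 m


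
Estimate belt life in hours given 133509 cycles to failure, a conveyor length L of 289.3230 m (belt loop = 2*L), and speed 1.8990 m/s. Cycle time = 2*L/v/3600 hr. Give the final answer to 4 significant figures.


cycle_time = 2 * 289.3230 / 1.8990 / 3600 = 0.0846419 hr
life = 133509 * 0.0846419 = 11300 hours


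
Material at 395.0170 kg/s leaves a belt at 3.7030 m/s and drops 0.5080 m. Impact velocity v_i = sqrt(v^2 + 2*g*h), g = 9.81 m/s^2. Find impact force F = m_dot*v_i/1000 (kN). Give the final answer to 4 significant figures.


v_i = sqrt(3.7030^2 + 2*9.81*0.5080) = 4.86612 m/s
F = 395.0170 * 4.86612 / 1000
F = 1.922 kN


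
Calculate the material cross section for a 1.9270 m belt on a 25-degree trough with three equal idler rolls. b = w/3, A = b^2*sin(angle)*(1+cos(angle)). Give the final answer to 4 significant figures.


b = 1.9270/3 = 0.642333 m
A = 0.642333^2 * sin(25 deg) * (1 + cos(25 deg))
A = 0.3324 m^2


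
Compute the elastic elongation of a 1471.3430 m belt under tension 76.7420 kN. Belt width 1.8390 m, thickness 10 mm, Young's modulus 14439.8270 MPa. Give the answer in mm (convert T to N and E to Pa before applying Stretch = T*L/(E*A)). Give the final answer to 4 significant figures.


A = 1.8390 * 0.01 = 0.01839 m^2
Stretch = 76.7420*1000 * 1471.3430 / (14439.8270e6 * 0.01839) * 1000
Stretch = 425.2 mm


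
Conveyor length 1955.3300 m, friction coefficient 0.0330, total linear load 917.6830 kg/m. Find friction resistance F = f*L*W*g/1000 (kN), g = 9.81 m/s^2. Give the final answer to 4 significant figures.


F = 0.0330 * 1955.3300 * 917.6830 * 9.81 / 1000
F = 580.9 kN


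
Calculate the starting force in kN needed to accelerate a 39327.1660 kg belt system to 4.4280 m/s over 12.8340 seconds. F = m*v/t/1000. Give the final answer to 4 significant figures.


F = 39327.1660 * 4.4280 / 12.8340 / 1000
F = 13.57 kN


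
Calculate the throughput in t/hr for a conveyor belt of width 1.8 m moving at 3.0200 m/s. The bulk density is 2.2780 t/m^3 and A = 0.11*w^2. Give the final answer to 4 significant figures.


A = 0.11 * 1.8^2 = 0.3564 m^2
C = 0.3564 * 3.0200 * 2.2780 * 3600
C = 8827 t/hr


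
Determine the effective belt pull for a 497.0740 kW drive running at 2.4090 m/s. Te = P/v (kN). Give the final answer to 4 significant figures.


Te = P / v = 497.0740 / 2.4090
Te = 206.3 kN


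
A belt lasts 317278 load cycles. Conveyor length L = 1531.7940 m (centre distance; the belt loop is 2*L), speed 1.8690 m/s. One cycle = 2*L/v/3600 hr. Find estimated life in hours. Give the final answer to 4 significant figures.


cycle_time = 2 * 1531.7940 / 1.8690 / 3600 = 0.455322 hr
life = 317278 * 0.455322 = 144500 hours


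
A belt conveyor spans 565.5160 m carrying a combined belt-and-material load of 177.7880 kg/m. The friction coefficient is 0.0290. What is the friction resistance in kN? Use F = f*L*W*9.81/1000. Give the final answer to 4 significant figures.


F = 0.0290 * 565.5160 * 177.7880 * 9.81 / 1000
F = 28.60 kN


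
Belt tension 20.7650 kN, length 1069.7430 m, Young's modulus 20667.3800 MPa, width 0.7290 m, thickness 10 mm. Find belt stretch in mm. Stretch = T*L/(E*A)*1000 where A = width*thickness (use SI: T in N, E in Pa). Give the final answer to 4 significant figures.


A = 0.7290 * 0.01 = 0.00729 m^2
Stretch = 20.7650*1000 * 1069.7430 / (20667.3800e6 * 0.00729) * 1000
Stretch = 147.4 mm


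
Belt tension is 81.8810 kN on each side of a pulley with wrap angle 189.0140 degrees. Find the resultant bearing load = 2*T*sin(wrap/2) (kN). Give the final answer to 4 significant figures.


F = 2 * 81.8810 * sin(189.0140/2 deg)
F = 163.3 kN


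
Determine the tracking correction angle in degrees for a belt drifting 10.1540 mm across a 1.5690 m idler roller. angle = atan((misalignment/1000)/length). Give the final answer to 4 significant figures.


misalign_m = 10.1540 / 1000 = 0.010154 m
angle = atan(0.010154 / 1.5690)
angle = 0.3708 deg


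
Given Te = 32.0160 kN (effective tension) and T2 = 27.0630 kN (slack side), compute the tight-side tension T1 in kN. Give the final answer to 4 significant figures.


T1 = Te + T2 = 32.0160 + 27.0630
T1 = 59.08 kN


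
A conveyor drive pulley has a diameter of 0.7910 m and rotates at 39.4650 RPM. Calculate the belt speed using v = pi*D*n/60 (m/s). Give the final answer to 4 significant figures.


v = pi * 0.7910 * 39.4650 / 60
v = 1.635 m/s


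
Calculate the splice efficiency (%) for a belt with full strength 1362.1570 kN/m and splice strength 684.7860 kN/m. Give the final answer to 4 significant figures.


Eff = 684.7860 / 1362.1570 * 100
Eff = 50.27 %


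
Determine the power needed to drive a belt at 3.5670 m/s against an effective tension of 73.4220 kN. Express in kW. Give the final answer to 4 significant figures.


P = Te * v = 73.4220 * 3.5670
P = 261.9 kW
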